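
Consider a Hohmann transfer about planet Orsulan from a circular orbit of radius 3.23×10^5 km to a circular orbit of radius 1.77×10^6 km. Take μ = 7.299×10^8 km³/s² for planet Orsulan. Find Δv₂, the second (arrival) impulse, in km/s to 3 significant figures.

Δv₂ = 9.03 km/s

Semi-major axis of the transfer orbit: a_t = (3.230×10^5 + 1.770×10^6)/2 = 1.0465×10^6 km.
On the circular orbit at r = 1.770×10^6 km, v_c = √(μ/r) = 20.307 km/s.
Transfer-orbit speed at the same r (vis-viva, a = a_t): v_t = √[μ(2/r − 1/a_t)] = 11.282 km/s.
Δv₂ = |v_t − v_c| = |11.282 − 20.307| = 9.025 km/s.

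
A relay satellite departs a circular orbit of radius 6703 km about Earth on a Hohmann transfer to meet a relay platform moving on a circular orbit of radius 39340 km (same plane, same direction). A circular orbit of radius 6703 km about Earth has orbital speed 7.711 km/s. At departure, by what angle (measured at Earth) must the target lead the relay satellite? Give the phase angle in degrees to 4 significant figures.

From the circular-orbit relation v² = μ/r at r = 6703 km: μ = v²r = (7.711)² × 6703 = 3.98557×10^5 km³/s².
Transfer-ellipse semi-major axis a_t = (r₁ + r₂)/2 = (6703 + 39340)/2 = 23021.5 km.
Transfer time t = π√(a_t³/μ) = 17382.2 s.
The target's mean motion on its circular orbit is ω₂ = √(μ/r₂³) = 8.09084×10^-5 rad/s.
Angle swept by the target during transfer: ω₂·t = 1.4064 rad = 80.58°.
Arrival is 180° from departure on the ellipse, so φ = 180° − 80.58° = 99.42°.

φ = 99.42°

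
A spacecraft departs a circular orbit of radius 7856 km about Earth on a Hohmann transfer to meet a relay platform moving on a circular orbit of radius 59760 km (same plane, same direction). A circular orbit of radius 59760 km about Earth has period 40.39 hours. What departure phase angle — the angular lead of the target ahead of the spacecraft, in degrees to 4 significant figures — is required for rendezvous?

φ = 103.4°

From Kepler's third law T² = 4π²r³/μ at r = 59760 km, T = 40.39 hours = 40.39 × 3600 s = 1.45404×10^5 s: μ = 4π²r³/T² = 3.98510×10^5 km³/s².
Semi-major axis of the transfer orbit: a_t = (7856 + 59760)/2 = 33808 km.
Transfer time t = π√(a_t³/μ) = 30936 s.
The target's mean motion on its circular orbit is ω₂ = √(μ/r₂³) = 4.3212×10^-5 rad/s.
Angle swept by the target during transfer: ω₂·t = 1.3368 rad = 76.59°.
Arrival is 180° from departure on the ellipse, so φ = 180° − 76.59° = 103.4°.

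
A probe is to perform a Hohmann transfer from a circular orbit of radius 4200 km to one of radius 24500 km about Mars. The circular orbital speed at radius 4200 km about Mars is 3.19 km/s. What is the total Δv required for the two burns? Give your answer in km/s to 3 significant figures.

From the circular-orbit relation v² = μ/r at r = 4200 km: μ = v²r = (3.19)² × 4200 = 42739.6 km³/s².
Transfer-ellipse semi-major axis a_t = (r₁ + r₂)/2 = (4200 + 24500)/2 = 14350 km.
At r₁ the circular-orbit speed is v₁ = √(μ/r₁) = 3.1900 km/s.
Transfer-orbit speed at r₁ (vis-viva equation): v_p = √[μ(2/r₁ − 1/a_t)] = 4.1682 km/s.
First burn Δv₁ = |v_p − v₁| = 0.9782 km/s.
Circular speed at r₂: v₂ = √(μ/r₂) = 1.32079 km/s.
Transfer-orbit speed at r₂: v_a = √[μ(2/r₂ − 1/a_t)] = 0.714547 km/s.
Second burn Δv₂ = |v₂ − v_a| = 0.6062 km/s.
Δv = Δv₁ + Δv₂ = 0.9782 + 0.6062 = 1.584 km/s.

Δv = 1.58 km/s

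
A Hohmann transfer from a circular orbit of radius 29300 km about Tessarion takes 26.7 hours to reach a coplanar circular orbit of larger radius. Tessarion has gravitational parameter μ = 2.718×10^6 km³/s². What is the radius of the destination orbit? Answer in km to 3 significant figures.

Transfer time t = 26.7 hours = 96120 s, and t = π√(a_t³/μ).
So a_t = (μ t²/π²)^(1/3) = (2.718×10^6 × (96120)² / π²)^(1/3) = 1.3652×10^5 km.
Since a_t = (r₁ + r₂)/2, r₂ = 2a_t − r₁ = 2×1.3652×10^5 − 29300 = 2.4374×10^5 km.

r₂ = 2.44×10^5 km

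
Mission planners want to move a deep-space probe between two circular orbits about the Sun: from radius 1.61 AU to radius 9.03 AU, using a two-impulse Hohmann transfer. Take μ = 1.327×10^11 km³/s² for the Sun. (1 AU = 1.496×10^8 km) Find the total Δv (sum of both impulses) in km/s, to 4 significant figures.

In km: r₁ = 1.61 × 1.496×10^8 = 2.40856×10^8 km; r₂ = 9.03 × 1.496×10^8 = 1.350888×10^9 km.
The Hohmann ellipse has a_t = (r₁ + r₂)/2 = 7.95872×10^8 km.
At r₁ the circular-orbit speed is v₁ = √(μ/r₁) = 23.4724 km/s.
On the transfer ellipse at r₁, vis-viva gives v_p = √[μ(2/r₁ − 1/a_t)] = 30.5805 km/s.
First burn Δv₁ = |v_p − v₁| = 7.108 km/s.
Circular speed at r₂: v₂ = √(μ/r₂) = 9.911 km/s.
Transfer-orbit speed at r₂: v_a = √[μ(2/r₂ − 1/a_t)] = 5.452 km/s.
Second burn Δv₂ = |v₂ − v_a| = 4.459 km/s.
Δv = Δv₁ + Δv₂ = 7.108 + 4.459 = 11.57 km/s.

Δv = 11.57 km/s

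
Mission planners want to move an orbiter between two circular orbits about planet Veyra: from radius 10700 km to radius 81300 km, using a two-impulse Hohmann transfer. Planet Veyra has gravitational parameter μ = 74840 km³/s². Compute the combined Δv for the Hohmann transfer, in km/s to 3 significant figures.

Δv = 1.37 km/s

Semi-major axis of the transfer orbit: a_t = (10700 + 81300)/2 = 46000 km.
Circular speed at r₁: v₁ = √(μ/r₁) = √(74840/10700) = 2.6447 km/s.
On the transfer ellipse at r₁, v² = μ(2/r − 1/a) gives v_p = √[μ(2/r₁ − 1/a_t)] = 3.5159 km/s.
First burn Δv₁ = |v_p − v₁| = 0.8712 km/s.
Circular speed at r₂: v₂ = √(μ/r₂) = 0.9594 km/s.
Transfer-orbit speed at r₂: v_a = √[μ(2/r₂ − 1/a_t)] = 0.4627 km/s.
Second burn Δv₂ = |v₂ − v_a| = 0.4967 km/s.
Total Δv = Δv₁ + Δv₂ = 1.368 km/s.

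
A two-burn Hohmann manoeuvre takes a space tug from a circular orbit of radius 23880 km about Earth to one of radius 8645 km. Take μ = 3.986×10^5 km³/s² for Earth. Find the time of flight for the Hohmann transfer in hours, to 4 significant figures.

t = 2.867 hours

Semi-major axis of the transfer orbit: a_t = (23880 + 8645)/2 = 16262.5 km.
Half the transfer-orbit period gives t = π√(a_t³/μ) = 10320 s.
Converting: 10320 s ÷ 3600 s/hour = 2.867 hours.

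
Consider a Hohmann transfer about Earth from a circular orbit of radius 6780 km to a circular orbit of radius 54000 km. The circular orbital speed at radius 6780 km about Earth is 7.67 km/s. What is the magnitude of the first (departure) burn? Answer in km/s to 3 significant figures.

Δv₁ = 2.55 km/s

From the circular-orbit relation v² = μ/r at r = 6780 km: μ = v²r = (7.67)² × 6780 = 3.98860×10^5 km³/s².
The Hohmann ellipse has a_t = (r₁ + r₂)/2 = 30390 km.
Circular speed at r = 6780 km: v_c = √(μ/r) = 7.6700 km/s.
Transfer-orbit speed at the same r (vis-viva, a = a_t): v_t = √[μ(2/r − 1/a_t)] = 10.224 km/s.
Δv₁ = |v_t − v_c| = |10.224 − 7.6700| = 2.554 km/s.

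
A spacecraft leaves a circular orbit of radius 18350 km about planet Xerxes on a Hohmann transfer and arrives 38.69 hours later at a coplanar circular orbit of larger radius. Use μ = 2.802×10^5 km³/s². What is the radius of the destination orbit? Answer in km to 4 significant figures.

r₂ = 1.456×10^5 km

Transfer time t = 38.69 hours = 1.39284×10^5 s, and t = π√(a_t³/μ).
So a_t = (μ t²/π²)^(1/3) = (2.802×10^5 × (1.39284×10^5)² / π²)^(1/3) = 81970 km.
Since a_t = (r₁ + r₂)/2, r₂ = 2a_t − r₁ = 2×81970 − 18350 = 1.4559×10^5 km.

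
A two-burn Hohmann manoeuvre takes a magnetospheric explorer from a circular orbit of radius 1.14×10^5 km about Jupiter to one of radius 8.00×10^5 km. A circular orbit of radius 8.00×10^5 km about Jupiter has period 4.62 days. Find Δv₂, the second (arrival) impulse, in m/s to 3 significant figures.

Δv₂ = 6300 m/s

From Kepler's third law T² = 4π²r³/μ at r = 8.00×10^5 km, T = 4.62 days = 4.62 × 86400 s = 3.99168×10^5 s: μ = 4π²r³/T² = 1.26858×10^8 km³/s².
Semi-major axis of the transfer orbit: a_t = (1.140×10^5 + 8.000×10^5)/2 = 4.570×10^5 km.
Circular speed at r = 8.000×10^5 km: v_c = √(μ/r) = 12.5926 km/s.
Vis-viva on the transfer ellipse at r = 8.000×10^5 km gives v_t = √[μ(2/r − 1/a_t)] = 6.28939 km/s.
Δv₂ = |v_t − v_c| = |6.28939 − 12.5926| = 6.303 km/s.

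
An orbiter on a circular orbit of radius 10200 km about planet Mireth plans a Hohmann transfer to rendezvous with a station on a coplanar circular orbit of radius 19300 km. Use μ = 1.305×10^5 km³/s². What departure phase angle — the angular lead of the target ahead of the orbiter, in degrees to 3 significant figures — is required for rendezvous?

φ = 59.7°

Semi-major axis of the transfer orbit: a_t = (10200 + 19300)/2 = 14750 km.
Transfer time t = π√(a_t³/μ) = 15580 s.
Target angular speed ω₂ = √(μ/r₂³) = 1.347×10^-4 rad/s.
Angle swept by the target during transfer: ω₂·t = 2.099 rad = 120.3°.
The orbiter traverses 180° on the transfer ellipse, so the target must lead by 180° − 120.3° = 59.7°.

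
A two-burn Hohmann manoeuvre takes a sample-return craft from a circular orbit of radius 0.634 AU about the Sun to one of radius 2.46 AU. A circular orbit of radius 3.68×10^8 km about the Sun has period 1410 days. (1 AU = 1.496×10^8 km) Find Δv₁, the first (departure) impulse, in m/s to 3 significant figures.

Δv₁ = 9760 m/s

From Kepler's third law T² = 4π²r³/μ at r = 3.68×10^8 km, T = 1410 days = 1410 × 86400 s = 1.21824×10^8 s: μ = 4π²r³/T² = 1.32568×10^11 km³/s².
In km: r₁ = 0.634 × 1.496×10^8 = 9.48464×10^7 km; r₂ = 2.46 × 1.496×10^8 = 3.68016×10^8 km.
Transfer-ellipse semi-major axis a_t = (r₁ + r₂)/2 = (9.48464×10^7 + 3.68016×10^8)/2 = 2.314312×10^8 km.
On the circular orbit at r = 9.48464×10^7 km, v_c = √(μ/r) = 37.3859 km/s.
Vis-viva on the transfer ellipse at r = 9.48464×10^7 km gives v_t = √[μ(2/r − 1/a_t)] = 47.1445 km/s.
Δv₁ = |v_t − v_c| = |47.1445 − 37.3859| = 9.759 km/s.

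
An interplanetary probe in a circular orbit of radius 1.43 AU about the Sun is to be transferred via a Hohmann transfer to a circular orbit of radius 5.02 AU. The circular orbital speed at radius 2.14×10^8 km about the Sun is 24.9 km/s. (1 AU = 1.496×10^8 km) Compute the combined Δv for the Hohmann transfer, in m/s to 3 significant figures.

From the circular-orbit relation v² = μ/r at r = 2.14×10^8 km: μ = v²r = (24.9)² × 2.14×10^8 = 1.32682×10^11 km³/s².
In km: r₁ = 1.43 × 1.496×10^8 = 2.13928×10^8 km; r₂ = 5.02 × 1.496×10^8 = 7.50992×10^8 km.
Semi-major axis of the transfer orbit: a_t = (2.13928×10^8 + 7.50992×10^8)/2 = 4.8246×10^8 km.
At r₁ the circular-orbit speed is v₁ = √(μ/r₁) = 24.904 km/s.
On the transfer ellipse at r₁, vis-viva gives v_p = √[μ(2/r₁ − 1/a_t)] = 31.071 km/s.
First burn Δv₁ = |v_p − v₁| = 6.167 km/s.
At r₂, v₂ = √(μ/r₂) = 13.292 km/s.
Transfer-orbit speed at r₂: v_a = √[μ(2/r₂ − 1/a_t)] = 8.8510 km/s.
Second burn Δv₂ = |v₂ − v_a| = 4.441 km/s.
Total Δv = Δv₁ + Δv₂ = 10.61 km/s.

Δv = 10600 m/s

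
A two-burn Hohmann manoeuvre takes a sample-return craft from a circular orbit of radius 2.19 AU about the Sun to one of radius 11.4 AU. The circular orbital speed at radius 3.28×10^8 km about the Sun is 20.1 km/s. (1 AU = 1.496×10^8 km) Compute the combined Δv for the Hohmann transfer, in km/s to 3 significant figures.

From the circular-orbit relation v² = μ/r at r = 3.28×10^8 km: μ = v²r = (20.1)² × 3.28×10^8 = 1.32515×10^11 km³/s².
In km: r₁ = 2.19 × 1.496×10^8 = 3.27624×10^8 km; r₂ = 11.4 × 1.496×10^8 = 1.70544×10^9 km.
Semi-major axis of the transfer orbit: a_t = (3.27624×10^8 + 1.70544×10^9)/2 = 1.016532×10^9 km.
Circular speed at r₁: v₁ = √(μ/r₁) = √(1.32515×10^11/3.27624×10^8) = 20.112 km/s.
Transfer-orbit speed at r₁ (vis-viva equation): v_p = √[μ(2/r₁ − 1/a_t)] = 26.050 km/s.
First burn Δv₁ = |v_p − v₁| = 5.938 km/s.
Circular speed at r₂: v₂ = √(μ/r₂) = 8.815 km/s.
Transfer-orbit speed at r₂: v_a = √[μ(2/r₂ − 1/a_t)] = 5.004 km/s.
Second burn Δv₂ = |v₂ − v_a| = 3.811 km/s.
Δv = Δv₁ + Δv₂ = 5.938 + 3.811 = 9.749 km/s.

Δv = 9.75 km/s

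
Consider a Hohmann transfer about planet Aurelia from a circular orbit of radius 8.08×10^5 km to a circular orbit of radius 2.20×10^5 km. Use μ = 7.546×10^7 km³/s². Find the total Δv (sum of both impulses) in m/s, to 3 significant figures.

Transfer-ellipse semi-major axis a_t = (r₁ + r₂)/2 = (8.080×10^5 + 2.200×10^5)/2 = 5.140×10^5 km.
At r₁ the circular-orbit speed is v₁ = √(μ/r₁) = 9.6639 km/s.
Transfer-orbit speed at r₁ (v² = μ(2/r − 1/a)): v_a = √[μ(2/r₁ − 1/a_t)] = 6.3224 km/s.
First burn Δv₁ = |v_a − v₁| = 3.3415 km/s.
Circular speed at r₂: v₂ = √(μ/r₂) = 18.5203 km/s.
Transfer-orbit speed at r₂: v_p = √[μ(2/r₂ − 1/a_t)] = 23.2205 km/s.
Second burn Δv₂ = |v₂ − v_p| = 4.7002 km/s.
Δv = Δv₁ + Δv₂ = 3.3415 + 4.7002 = 8.042 km/s.

Δv = 8040 m/s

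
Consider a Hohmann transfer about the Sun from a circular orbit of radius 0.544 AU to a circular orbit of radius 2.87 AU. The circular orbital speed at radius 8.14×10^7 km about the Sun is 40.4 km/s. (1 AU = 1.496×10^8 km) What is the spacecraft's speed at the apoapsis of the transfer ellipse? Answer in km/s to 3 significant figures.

v = 9.93 km/s

From the circular-orbit relation v² = μ/r at r = 8.14×10^7 km: μ = v²r = (40.4)² × 8.14×10^7 = 1.32858×10^11 km³/s².
In km: r₁ = 0.544 × 1.496×10^8 = 8.13824×10^7 km; r₂ = 2.87 × 1.496×10^8 = 4.29352×10^8 km.
Semi-major axis of the transfer orbit: a_t = (8.13824×10^7 + 4.29352×10^8)/2 = 2.553672×10^8 km.
The apoapsis of the transfer ellipse is at r = 4.29352×10^8 km.
From the vis-viva equation, v = √[μ(2/r − 1/a_t)] = 9.930 km/s.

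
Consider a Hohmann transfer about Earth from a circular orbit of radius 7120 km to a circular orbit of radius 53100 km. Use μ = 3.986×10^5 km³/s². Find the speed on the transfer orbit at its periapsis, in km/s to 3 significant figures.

v = 9.94 km/s

Semi-major axis of the transfer orbit: a_t = (7120 + 53100)/2 = 30110 km.
The periapsis of the transfer ellipse is at r = 7120 km.
Vis-viva: v = √[μ(2/r − 1/a_t)] = √[3.986×10^5 × (2/7120 − 1/30110)] = 9.936 km/s.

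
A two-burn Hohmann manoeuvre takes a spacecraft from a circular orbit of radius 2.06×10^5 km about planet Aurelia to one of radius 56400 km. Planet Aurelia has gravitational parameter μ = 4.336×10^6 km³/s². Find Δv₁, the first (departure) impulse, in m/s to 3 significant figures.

The Hohmann ellipse has a_t = (r₁ + r₂)/2 = 1.312×10^5 km.
Circular speed at r = 2.060×10^5 km: v_c = √(μ/r) = 4.588 km/s.
Vis-viva on the transfer ellipse at r = 2.060×10^5 km gives v_t = √[μ(2/r − 1/a_t)] = 3.008 km/s.
Δv₁ = |v_t − v_c| = |3.008 − 4.588| = 1.580 km/s.

Δv₁ = 1580 m/s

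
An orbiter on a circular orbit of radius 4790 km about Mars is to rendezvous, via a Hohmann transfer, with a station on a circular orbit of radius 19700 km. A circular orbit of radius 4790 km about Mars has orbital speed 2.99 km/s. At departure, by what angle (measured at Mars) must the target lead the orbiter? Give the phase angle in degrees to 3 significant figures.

φ = 91.8°

From the circular-orbit relation v² = μ/r at r = 4790 km: μ = v²r = (2.99)² × 4790 = 42823.1 km³/s².
The Hohmann ellipse has a_t = (r₁ + r₂)/2 = 12245 km.
Transfer time t = π√(a_t³/μ) = 20570 s.
Target angular speed ω₂ = √(μ/r₂³) = 7.484×10^-5 rad/s.
Angle swept by the target during transfer: ω₂·t = 1.5395 rad = 88.21°.
The orbiter traverses 180° on the transfer ellipse, so the target must lead by 180° − 88.21° = 91.8°.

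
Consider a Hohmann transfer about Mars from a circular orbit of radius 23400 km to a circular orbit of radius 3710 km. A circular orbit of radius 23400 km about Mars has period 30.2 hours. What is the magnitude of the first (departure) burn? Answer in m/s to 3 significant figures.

Δv₁ = 645 m/s

From Kepler's third law T² = 4π²r³/μ at r = 23400 km, T = 30.2 hours = 30.2 × 3600 s = 1.0872×10^5 s: μ = 4π²r³/T² = 42794.5 km³/s².
The Hohmann ellipse has a_t = (r₁ + r₂)/2 = 13555 km.
On the circular orbit at r = 23400 km, v_c = √(μ/r) = 1.3523 km/s.
Transfer-orbit speed at the same r (vis-viva, a = a_t): v_t = √[μ(2/r − 1/a_t)] = 0.70750 km/s.
Δv₁ = |v_t − v_c| = |0.70750 − 1.3523| = 0.6448 km/s.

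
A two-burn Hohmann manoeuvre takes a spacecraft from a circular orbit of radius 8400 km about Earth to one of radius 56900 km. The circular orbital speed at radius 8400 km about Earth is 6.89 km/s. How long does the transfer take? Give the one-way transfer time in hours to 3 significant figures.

t = 8.15 hours

From the circular-orbit relation v² = μ/r at r = 8400 km: μ = v²r = (6.89)² × 8400 = 3.98766×10^5 km³/s².
Semi-major axis of the transfer orbit: a_t = (8400 + 56900)/2 = 32650 km.
Transfer time t = π√(a_t³/μ) = π√((32650)³ / 3.98766×10^5) = 29350 s.
Converting: 29350 s ÷ 3600 s/hour = 8.15 hours.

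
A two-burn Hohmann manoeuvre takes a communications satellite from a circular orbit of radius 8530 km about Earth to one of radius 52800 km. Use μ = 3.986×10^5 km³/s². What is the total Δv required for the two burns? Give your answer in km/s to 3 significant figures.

Transfer-ellipse semi-major axis a_t = (r₁ + r₂)/2 = (8530 + 52800)/2 = 30665 km.
At r₁ the circular-orbit speed is v₁ = √(μ/r₁) = 6.83588 km/s.
Transfer-orbit speed at r₁ (v² = μ(2/r − 1/a)): v_p = √[μ(2/r₁ − 1/a_t)] = 8.96994 km/s.
First burn Δv₁ = |v_p − v₁| = 2.1341 km/s.
At r₂, v₂ = √(μ/r₂) = 2.7476 km/s.
Transfer-orbit speed at r₂: v_a = √[μ(2/r₂ − 1/a_t)] = 1.4491 km/s.
Second burn Δv₂ = |v₂ − v_a| = 1.2985 km/s.
Δv = Δv₁ + Δv₂ = 2.1341 + 1.2985 = 3.433 km/s.

Δv = 3.43 km/s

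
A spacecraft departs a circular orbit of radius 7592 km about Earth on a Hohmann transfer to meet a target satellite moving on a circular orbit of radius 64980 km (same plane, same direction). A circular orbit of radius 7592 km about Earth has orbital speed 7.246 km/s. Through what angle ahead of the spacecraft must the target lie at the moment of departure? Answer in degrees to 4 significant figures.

From the circular-orbit relation v² = μ/r at r = 7592 km: μ = v²r = (7.246)² × 7592 = 3.98614×10^5 km³/s².
Transfer-ellipse semi-major axis a_t = (r₁ + r₂)/2 = (7592 + 64980)/2 = 36286 km.
Transfer time t = π√(a_t³/μ) = 34390 s.
Target angular speed ω₂ = √(μ/r₂³) = 3.812×10^-5 rad/s.
Angle swept by the target during transfer: ω₂·t = 1.311 rad = 75.11°.
The spacecraft traverses 180° on the transfer ellipse, so the target must lead by 180° − 75.11° = 104.9°.

φ = 104.9°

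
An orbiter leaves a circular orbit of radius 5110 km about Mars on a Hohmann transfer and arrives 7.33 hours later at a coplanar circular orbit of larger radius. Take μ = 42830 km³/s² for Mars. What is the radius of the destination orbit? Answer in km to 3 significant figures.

Transfer time t = 7.33 hours = 26388 s, and t = π√(a_t³/μ).
So a_t = (μ t²/π²)^(1/3) = (42830 × (26388)² / π²)^(1/3) = 14457 km.
Since a_t = (r₁ + r₂)/2, r₂ = 2a_t − r₁ = 2×14457 − 5110 = 23804 km.

r₂ = 23800 km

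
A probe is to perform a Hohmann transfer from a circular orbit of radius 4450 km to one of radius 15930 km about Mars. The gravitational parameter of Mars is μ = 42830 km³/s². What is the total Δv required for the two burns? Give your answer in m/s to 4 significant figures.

Δv = 1333 m/s

Semi-major axis of the transfer orbit: a_t = (4450 + 15930)/2 = 10190 km.
At r₁ the circular-orbit speed is v₁ = √(μ/r₁) = 3.1024 km/s.
Transfer-orbit speed at r₁ (v² = μ(2/r − 1/a)): v_p = √[μ(2/r₁ − 1/a_t)] = 3.8790 km/s.
First burn Δv₁ = |v_p − v₁| = 0.7766 km/s.
Circular speed at r₂: v₂ = √(μ/r₂) = 1.6397 km/s.
Transfer-orbit speed at r₂: v_a = √[μ(2/r₂ − 1/a_t)] = 1.0836 km/s.
Second burn Δv₂ = |v₂ − v_a| = 0.5561 km/s.
Δv = Δv₁ + Δv₂ = 0.7766 + 0.5561 = 1.333 km/s.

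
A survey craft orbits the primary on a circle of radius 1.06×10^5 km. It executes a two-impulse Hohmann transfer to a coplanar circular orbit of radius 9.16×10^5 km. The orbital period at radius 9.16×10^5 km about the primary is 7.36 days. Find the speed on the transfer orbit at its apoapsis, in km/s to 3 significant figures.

From Kepler's third law T² = 4π²r³/μ at r = 9.16×10^5 km, T = 7.36 days = 7.36 × 86400 s = 6.35904×10^5 s: μ = 4π²r³/T² = 7.50349×10^7 km³/s².
Transfer-ellipse semi-major axis a_t = (r₁ + r₂)/2 = (1.060×10^5 + 9.160×10^5)/2 = 5.110×10^5 km.
The apoapsis of the transfer ellipse is at r = 9.160×10^5 km.
From the vis-viva equation, v = √[μ(2/r − 1/a_t)] = 4.122 km/s.

v = 4.12 km/s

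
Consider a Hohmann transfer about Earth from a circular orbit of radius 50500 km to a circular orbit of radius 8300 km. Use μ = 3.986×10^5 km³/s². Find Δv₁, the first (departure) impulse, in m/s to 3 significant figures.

Δv₁ = 1320 m/s

Semi-major axis of the transfer orbit: a_t = (50500 + 8300)/2 = 29400 km.
On the circular orbit at r = 50500 km, v_c = √(μ/r) = 2.8095 km/s.
Vis-viva on the transfer ellipse at r = 50500 km gives v_t = √[μ(2/r − 1/a_t)] = 1.4928 km/s.
Δv₁ = |v_t − v_c| = |1.4928 − 2.8095| = 1.317 km/s.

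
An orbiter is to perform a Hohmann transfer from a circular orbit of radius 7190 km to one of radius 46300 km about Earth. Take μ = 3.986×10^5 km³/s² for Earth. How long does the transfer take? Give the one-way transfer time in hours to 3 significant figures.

Transfer-ellipse semi-major axis a_t = (r₁ + r₂)/2 = (7190 + 46300)/2 = 26745 km.
By Kepler's third law the transfer-orbit period is T = 2π√(a_t³/μ), so t = T/2 = 21764 s.
Converting: 21764 s ÷ 3600 s/hour = 6.05 hours.

t = 6.05 hours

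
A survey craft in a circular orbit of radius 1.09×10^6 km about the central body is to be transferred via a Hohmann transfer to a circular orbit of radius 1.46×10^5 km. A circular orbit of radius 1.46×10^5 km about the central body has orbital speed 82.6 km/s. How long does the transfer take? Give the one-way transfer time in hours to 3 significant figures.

t = 13.4 hours

From the circular-orbit relation v² = μ/r at r = 1.46×10^5 km: μ = v²r = (82.6)² × 1.46×10^5 = 9.96123×10^8 km³/s².
Transfer-ellipse semi-major axis a_t = (r₁ + r₂)/2 = (1.090×10^6 + 1.460×10^5)/2 = 6.180×10^5 km.
Half the transfer-orbit period gives t = π√(a_t³/μ) = 48360 s.
Converting: 48360 s ÷ 3600 s/hour = 13.4 hours.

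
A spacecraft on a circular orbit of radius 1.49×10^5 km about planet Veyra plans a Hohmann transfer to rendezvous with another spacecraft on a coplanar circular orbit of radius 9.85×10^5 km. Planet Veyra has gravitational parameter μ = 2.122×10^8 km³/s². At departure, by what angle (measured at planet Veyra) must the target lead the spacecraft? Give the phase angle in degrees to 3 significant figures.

φ = 101°

Transfer-ellipse semi-major axis a_t = (r₁ + r₂)/2 = (1.490×10^5 + 9.850×10^5)/2 = 5.670×10^5 km.
Transfer time t = π√(a_t³/μ) = 92080 s.
The target's mean motion on its circular orbit is ω₂ = √(μ/r₂³) = 1.490×10^-5 rad/s.
Angle swept by the target during transfer: ω₂·t = 1.372 rad = 78.61°.
Arrival is 180° from departure on the ellipse, so φ = 180° − 78.61° = 101°.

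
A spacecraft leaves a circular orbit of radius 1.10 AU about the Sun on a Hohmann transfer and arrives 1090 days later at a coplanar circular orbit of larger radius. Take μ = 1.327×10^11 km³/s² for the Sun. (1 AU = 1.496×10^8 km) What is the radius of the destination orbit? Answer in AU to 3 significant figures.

r₂ = 5.48 AU

In km: r₁ = 1.10 × 1.496×10^8 = 1.6456×10^8 km.
Transfer time t = 1090 days = 9.4176×10^7 s, and t = π√(a_t³/μ).
So a_t = (μ t²/π²)^(1/3) = (1.327×10^11 × (9.4176×10^7)² / π²)^(1/3) = 4.9221×10^8 km.
Since a_t = (r₁ + r₂)/2, r₂ = 2a_t − r₁ = 2×4.9221×10^8 − 1.6456×10^8 = 8.1986×10^8 km.
In AU: r₂ = 8.1986×10^8 / 1.496×10^8 = 5.48 AU.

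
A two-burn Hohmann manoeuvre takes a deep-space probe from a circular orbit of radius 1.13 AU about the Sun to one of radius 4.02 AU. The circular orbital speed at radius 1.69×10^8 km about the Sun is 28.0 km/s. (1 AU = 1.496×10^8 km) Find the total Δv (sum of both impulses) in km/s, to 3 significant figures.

From the circular-orbit relation v² = μ/r at r = 1.69×10^8 km: μ = v²r = (28.0)² × 1.69×10^8 = 1.32496×10^11 km³/s².
In km: r₁ = 1.13 × 1.496×10^8 = 1.69048×10^8 km; r₂ = 4.02 × 1.496×10^8 = 6.01392×10^8 km.
The Hohmann ellipse has a_t = (r₁ + r₂)/2 = 3.8522×10^8 km.
At r₁ the circular-orbit speed is v₁ = √(μ/r₁) = 27.996 km/s.
On the transfer ellipse at r₁, vis-viva gives v_p = √[μ(2/r₁ − 1/a_t)] = 34.980 km/s.
First burn Δv₁ = |v_p − v₁| = 6.984 km/s.
At r₂, v₂ = √(μ/r₂) = 14.843 km/s.
Transfer-orbit speed at r₂: v_a = √[μ(2/r₂ − 1/a_t)] = 9.8327 km/s.
Second burn Δv₂ = |v₂ − v_a| = 5.010 km/s.
Δv = Δv₁ + Δv₂ = 6.984 + 5.010 = 11.99 km/s.

Δv = 12.0 km/s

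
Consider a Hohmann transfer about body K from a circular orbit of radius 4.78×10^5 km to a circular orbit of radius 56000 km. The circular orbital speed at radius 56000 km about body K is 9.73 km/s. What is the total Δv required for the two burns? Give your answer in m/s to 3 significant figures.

From the circular-orbit relation v² = μ/r at r = 56000 km: μ = v²r = (9.73)² × 56000 = 5.30168×10^6 km³/s².
The Hohmann ellipse has a_t = (r₁ + r₂)/2 = 2.670×10^5 km.
Circular speed at r₁: v₁ = √(μ/r₁) = √(5.30168×10^6/4.780×10^5) = 3.330 km/s.
Transfer-orbit speed at r₁ (vis-viva): v_a = √[μ(2/r₁ − 1/a_t)] = 1.525 km/s.
First burn Δv₁ = |v_a − v₁| = 1.805 km/s.
At r₂, v₂ = √(μ/r₂) = 9.7300 km/s.
Transfer-orbit speed at r₂: v_p = √[μ(2/r₂ − 1/a_t)] = 13.019 km/s.
Second burn Δv₂ = |v₂ − v_p| = 3.289 km/s.
Total Δv = Δv₁ + Δv₂ = 5.094 km/s.

Δv = 5090 m/s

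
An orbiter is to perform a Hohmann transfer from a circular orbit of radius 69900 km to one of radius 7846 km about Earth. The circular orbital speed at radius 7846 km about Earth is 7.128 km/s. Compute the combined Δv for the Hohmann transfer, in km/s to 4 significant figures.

From the circular-orbit relation v² = μ/r at r = 7846 km: μ = v²r = (7.128)² × 7846 = 3.98643×10^5 km³/s².
The Hohmann ellipse has a_t = (r₁ + r₂)/2 = 38873 km.
At r₁ the circular-orbit speed is v₁ = √(μ/r₁) = 2.388104 km/s.
Transfer-orbit speed at r₁ (vis-viva): v_a = √[μ(2/r₁ − 1/a_t)] = 1.072886 km/s.
First burn Δv₁ = |v_a − v₁| = 1.31522 km/s.
At r₂, v₂ = √(μ/r₂) = 7.12800 km/s.
Transfer-orbit speed at r₂: v_p = √[μ(2/r₂ − 1/a_t)] = 9.55834 km/s.
Second burn Δv₂ = |v₂ − v_p| = 2.43034 km/s.
Total Δv = Δv₁ + Δv₂ = 3.746 km/s.

Δv = 3.746 km/s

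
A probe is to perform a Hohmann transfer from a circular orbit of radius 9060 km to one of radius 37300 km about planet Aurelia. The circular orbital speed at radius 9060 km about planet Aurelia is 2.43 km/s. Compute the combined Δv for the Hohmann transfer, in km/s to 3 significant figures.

From the circular-orbit relation v² = μ/r at r = 9060 km: μ = v²r = (2.43)² × 9060 = 53498.4 km³/s².
Transfer-ellipse semi-major axis a_t = (r₁ + r₂)/2 = (9060 + 37300)/2 = 23180 km.
Circular speed at r₁: v₁ = √(μ/r₁) = √(53498.4/9060) = 2.4300 km/s.
On the transfer ellipse at r₁, vis-viva equation gives v_p = √[μ(2/r₁ − 1/a_t)] = 3.0825 km/s.
First burn Δv₁ = |v_p − v₁| = 0.6525 km/s.
Circular speed at r₂: v₂ = √(μ/r₂) = 1.1976 km/s.
Transfer-orbit speed at r₂: v_a = √[μ(2/r₂ − 1/a_t)] = 0.74873 km/s.
Second burn Δv₂ = |v₂ − v_a| = 0.4489 km/s.
Δv = Δv₁ + Δv₂ = 0.6525 + 0.4489 = 1.101 km/s.

Δv = 1.10 km/s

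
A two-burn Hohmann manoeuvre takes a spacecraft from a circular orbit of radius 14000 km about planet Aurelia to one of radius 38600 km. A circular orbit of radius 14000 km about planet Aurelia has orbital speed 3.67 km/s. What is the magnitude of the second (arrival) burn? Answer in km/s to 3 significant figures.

Δv₂ = 0.598 km/s

From the circular-orbit relation v² = μ/r at r = 14000 km: μ = v²r = (3.67)² × 14000 = 1.88565×10^5 km³/s².
Semi-major axis of the transfer orbit: a_t = (14000 + 38600)/2 = 26300 km.
Circular speed at r = 38600 km: v_c = √(μ/r) = 2.2102 km/s.
Transfer-orbit speed at the same r (vis-viva, a = a_t): v_t = √[μ(2/r − 1/a_t)] = 1.6126 km/s.
Δv₂ = |v_t − v_c| = |1.6126 − 2.2102| = 0.5976 km/s.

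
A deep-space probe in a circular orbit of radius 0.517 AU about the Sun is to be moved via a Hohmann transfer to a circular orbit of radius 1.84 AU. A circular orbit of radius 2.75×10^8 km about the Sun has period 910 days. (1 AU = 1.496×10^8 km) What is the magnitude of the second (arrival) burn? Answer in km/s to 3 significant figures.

From Kepler's third law T² = 4π²r³/μ at r = 2.75×10^8 km, T = 910 days = 910 × 86400 s = 7.8624×10^7 s: μ = 4π²r³/T² = 1.32815×10^11 km³/s².
In km: r₁ = 0.517 × 1.496×10^8 = 7.73432×10^7 km; r₂ = 1.84 × 1.496×10^8 = 2.75264×10^8 km.
Semi-major axis of the transfer orbit: a_t = (7.73432×10^7 + 2.75264×10^8)/2 = 1.763036×10^8 km.
On the circular orbit at r = 2.75264×10^8 km, v_c = √(μ/r) = 21.966 km/s.
Vis-viva on the transfer ellipse at r = 2.75264×10^8 km gives v_t = √[μ(2/r − 1/a_t)] = 14.549 km/s.
Δv₂ = |v_t − v_c| = |14.549 − 21.966| = 7.417 km/s.

Δv₂ = 7.42 km/s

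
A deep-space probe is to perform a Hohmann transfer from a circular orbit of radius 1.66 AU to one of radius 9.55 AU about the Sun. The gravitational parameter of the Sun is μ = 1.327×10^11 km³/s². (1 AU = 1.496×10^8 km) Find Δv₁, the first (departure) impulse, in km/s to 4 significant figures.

In km: r₁ = 1.66 × 1.496×10^8 = 2.48336×10^8 km; r₂ = 9.55 × 1.496×10^8 = 1.42868×10^9 km.
The Hohmann ellipse has a_t = (r₁ + r₂)/2 = 8.38508×10^8 km.
Circular speed at r = 2.48336×10^8 km: v_c = √(μ/r) = 23.116 km/s.
Transfer-orbit speed at the same r (vis-viva, a = a_t): v_t = √[μ(2/r − 1/a_t)] = 30.174 km/s.
Δv₁ = |v_t − v_c| = |30.174 − 23.116| = 7.058 km/s.

Δv₁ = 7.058 km/s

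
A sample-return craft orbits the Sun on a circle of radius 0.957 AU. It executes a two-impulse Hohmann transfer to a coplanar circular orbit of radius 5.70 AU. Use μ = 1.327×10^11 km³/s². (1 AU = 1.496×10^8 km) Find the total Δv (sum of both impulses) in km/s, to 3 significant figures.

Δv = 15.2 km/s

In km: r₁ = 0.957 × 1.496×10^8 = 1.431672×10^8 km; r₂ = 5.70 × 1.496×10^8 = 8.5272×10^8 km.
Transfer-ellipse semi-major axis a_t = (r₁ + r₂)/2 = (1.431672×10^8 + 8.5272×10^8)/2 = 4.979436×10^8 km.
At r₁ the circular-orbit speed is v₁ = √(μ/r₁) = 30.445 km/s.
Transfer-orbit speed at r₁ (v² = μ(2/r − 1/a)): v_p = √[μ(2/r₁ − 1/a_t)] = 39.841 km/s.
First burn Δv₁ = |v_p − v₁| = 9.396 km/s.
Circular speed at r₂: v₂ = √(μ/r₂) = 12.475 km/s.
Transfer-orbit speed at r₂: v_a = √[μ(2/r₂ − 1/a_t)] = 6.6890 km/s.
Second burn Δv₂ = |v₂ − v_a| = 5.786 km/s.
Total Δv = Δv₁ + Δv₂ = 15.18 km/s.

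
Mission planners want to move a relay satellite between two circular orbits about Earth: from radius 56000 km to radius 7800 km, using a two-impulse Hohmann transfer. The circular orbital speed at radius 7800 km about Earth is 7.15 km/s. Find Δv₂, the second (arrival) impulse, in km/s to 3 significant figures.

Δv₂ = 2.32 km/s

From the circular-orbit relation v² = μ/r at r = 7800 km: μ = v²r = (7.15)² × 7800 = 3.98756×10^5 km³/s².
Semi-major axis of the transfer orbit: a_t = (56000 + 7800)/2 = 31900 km.
On the circular orbit at r = 7800 km, v_c = √(μ/r) = 7.150 km/s.
Vis-viva on the transfer ellipse at r = 7800 km gives v_t = √[μ(2/r − 1/a_t)] = 9.473 km/s.
Δv₂ = |v_t − v_c| = |9.473 − 7.150| = 2.323 km/s.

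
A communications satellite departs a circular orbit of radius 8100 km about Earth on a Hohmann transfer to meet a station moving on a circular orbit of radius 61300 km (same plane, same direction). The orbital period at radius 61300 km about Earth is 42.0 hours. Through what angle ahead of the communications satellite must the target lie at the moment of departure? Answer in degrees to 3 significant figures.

φ = 103°

From Kepler's third law T² = 4π²r³/μ at r = 61300 km, T = 42.0 hours = 42.0 × 3600 s = 1.512×10^5 s: μ = 4π²r³/T² = 3.97775×10^5 km³/s².
Transfer-ellipse semi-major axis a_t = (r₁ + r₂)/2 = (8100 + 61300)/2 = 34700 km.
The half-period of the transfer ellipse is t = π√(a_t³/μ) = 32200 s.
Target angular speed ω₂ = √(μ/r₂³) = 4.156×10^-5 rad/s.
Angle swept by the target during transfer: ω₂·t = 1.338 rad = 76.66°.
The communications satellite traverses 180° on the transfer ellipse, so the target must lead by 180° − 76.66° = 103°.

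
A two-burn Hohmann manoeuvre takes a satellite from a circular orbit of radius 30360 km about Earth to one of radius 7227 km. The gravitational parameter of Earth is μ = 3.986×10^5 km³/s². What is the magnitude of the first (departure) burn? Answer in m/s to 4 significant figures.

The Hohmann ellipse has a_t = (r₁ + r₂)/2 = 18793.5 km.
On the circular orbit at r = 30360 km, v_c = √(μ/r) = 3.623 km/s.
Vis-viva on the transfer ellipse at r = 30360 km gives v_t = √[μ(2/r − 1/a_t)] = 2.247 km/s.
Δv₁ = |v_t − v_c| = |2.247 − 3.623| = 1.376 km/s.

Δv₁ = 1376 m/s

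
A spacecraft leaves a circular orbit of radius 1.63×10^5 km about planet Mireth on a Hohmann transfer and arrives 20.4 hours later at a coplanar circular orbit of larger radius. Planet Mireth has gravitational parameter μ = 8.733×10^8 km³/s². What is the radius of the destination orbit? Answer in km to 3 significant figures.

r₂ = 1.40×10^6 km

Transfer time t = 20.4 hours = 73440 s, and t = π√(a_t³/μ).
So a_t = (μ t²/π²)^(1/3) = (8.733×10^8 × (73440)² / π²)^(1/3) = 7.8147×10^5 km.
Since a_t = (r₁ + r₂)/2, r₂ = 2a_t − r₁ = 2×7.8147×10^5 − 1.630×10^5 = 1.39994×10^6 km.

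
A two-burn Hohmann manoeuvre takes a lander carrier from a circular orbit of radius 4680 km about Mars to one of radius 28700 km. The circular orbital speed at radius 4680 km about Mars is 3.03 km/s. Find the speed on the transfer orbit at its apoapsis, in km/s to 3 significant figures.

From the circular-orbit relation v² = μ/r at r = 4680 km: μ = v²r = (3.03)² × 4680 = 42966.6 km³/s².
Semi-major axis of the transfer orbit: a_t = (4680 + 28700)/2 = 16690 km.
At apoapsis, r = 28700 km.
Vis-viva: v = √[μ(2/r − 1/a_t)] = √[42966.6 × (2/28700 − 1/16690)] = 0.6479 km/s.

v = 0.648 km/s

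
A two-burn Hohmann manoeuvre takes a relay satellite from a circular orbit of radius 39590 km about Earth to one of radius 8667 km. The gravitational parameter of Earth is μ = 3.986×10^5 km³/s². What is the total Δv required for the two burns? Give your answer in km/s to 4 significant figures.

Transfer-ellipse semi-major axis a_t = (r₁ + r₂)/2 = (39590 + 8667)/2 = 24128.5 km.
At r₁ the circular-orbit speed is v₁ = √(μ/r₁) = 3.17304 km/s.
On the transfer ellipse at r₁, vis-viva gives v_a = √[μ(2/r₁ − 1/a_t)] = 1.90171 km/s.
First burn Δv₁ = |v_a − v₁| = 1.27133 km/s.
Circular speed at r₂: v₂ = √(μ/r₂) = 6.78163 km/s.
Transfer-orbit speed at r₂: v_p = √[μ(2/r₂ − 1/a_t)] = 8.68684 km/s.
Second burn Δv₂ = |v₂ − v_p| = 1.90521 km/s.
Δv = Δv₁ + Δv₂ = 1.27133 + 1.90521 = 3.177 km/s.

Δv = 3.177 km/s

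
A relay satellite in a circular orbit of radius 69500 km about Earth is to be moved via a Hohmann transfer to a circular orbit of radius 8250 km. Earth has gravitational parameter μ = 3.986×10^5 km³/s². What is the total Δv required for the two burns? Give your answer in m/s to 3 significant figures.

The Hohmann ellipse has a_t = (r₁ + r₂)/2 = 38875 km.
At r₁ the circular-orbit speed is v₁ = √(μ/r₁) = 2.395 km/s.
Transfer-orbit speed at r₁ (vis-viva equation): v_a = √[μ(2/r₁ − 1/a_t)] = 1.103 km/s.
First burn Δv₁ = |v_a − v₁| = 1.292 km/s.
Circular speed at r₂: v₂ = √(μ/r₂) = 6.951 km/s.
Transfer-orbit speed at r₂: v_p = √[μ(2/r₂ − 1/a_t)] = 9.294 km/s.
Second burn Δv₂ = |v₂ − v_p| = 2.343 km/s.
Total Δv = Δv₁ + Δv₂ = 3.635 km/s.

Δv = 3630 m/s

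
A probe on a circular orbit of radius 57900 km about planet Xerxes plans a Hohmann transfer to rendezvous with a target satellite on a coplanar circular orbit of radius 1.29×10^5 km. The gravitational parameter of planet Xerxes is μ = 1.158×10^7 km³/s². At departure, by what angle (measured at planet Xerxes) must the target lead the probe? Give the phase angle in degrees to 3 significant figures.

φ = 69.0°

Transfer-ellipse semi-major axis a_t = (r₁ + r₂)/2 = (57900 + 1.290×10^5)/2 = 93450 km.
Transfer time t = π√(a_t³/μ) = 26370 s.
The target's mean motion on its circular orbit is ω₂ = √(μ/r₂³) = 7.345×10^-5 rad/s.
Angle swept by the target during transfer: ω₂·t = 1.937 rad = 111.0°.
The probe traverses 180° on the transfer ellipse, so the target must lead by 180° − 111.0° = 69.0°.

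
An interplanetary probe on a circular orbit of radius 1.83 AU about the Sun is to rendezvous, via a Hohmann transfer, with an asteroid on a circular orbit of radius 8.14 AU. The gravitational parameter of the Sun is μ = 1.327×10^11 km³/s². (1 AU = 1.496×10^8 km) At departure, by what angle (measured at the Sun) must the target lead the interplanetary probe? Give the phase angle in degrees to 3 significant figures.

φ = 93.7°

In km: r₁ = 1.83 × 1.496×10^8 = 2.73768×10^8 km; r₂ = 8.14 × 1.496×10^8 = 1.217744×10^9 km.
Transfer-ellipse semi-major axis a_t = (r₁ + r₂)/2 = (2.73768×10^8 + 1.217744×10^9)/2 = 7.45756×10^8 km.
The half-period of the transfer ellipse is t = π√(a_t³/μ) = 1.7563×10^8 s.
Target angular speed ω₂ = √(μ/r₂³) = 8.5724×10^-9 rad/s.
Angle swept by the target during transfer: ω₂·t = 1.5056 rad = 86.26°.
The interplanetary probe traverses 180° on the transfer ellipse, so the target must lead by 180° − 86.26° = 93.7°.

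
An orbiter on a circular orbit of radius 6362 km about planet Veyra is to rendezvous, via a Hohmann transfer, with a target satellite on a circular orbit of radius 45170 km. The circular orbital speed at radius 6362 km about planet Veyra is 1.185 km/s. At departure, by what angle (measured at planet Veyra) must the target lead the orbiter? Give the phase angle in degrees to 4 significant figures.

From the circular-orbit relation v² = μ/r at r = 6362 km: μ = v²r = (1.185)² × 6362 = 8933.68 km³/s².
Semi-major axis of the transfer orbit: a_t = (6362 + 45170)/2 = 25766 km.
Transfer time t = π√(a_t³/μ) = 1.37469×10^5 s.
Target angular speed ω₂ = √(μ/r₂³) = 9.84555×10^-6 rad/s.
Angle swept by the target during transfer: ω₂·t = 1.35346 rad = 77.548°.
Arrival is 180° from departure on the ellipse, so φ = 180° − 77.548° = 102.5°.

φ = 102.5°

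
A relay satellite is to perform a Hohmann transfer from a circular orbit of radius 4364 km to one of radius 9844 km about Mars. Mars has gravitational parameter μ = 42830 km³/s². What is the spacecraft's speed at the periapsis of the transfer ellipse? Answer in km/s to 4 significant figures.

The Hohmann ellipse has a_t = (r₁ + r₂)/2 = 7104 km.
At periapsis, r = 4364 km.
Applying v² = μ(2/r − 1/a_t): v = 3.688 km/s.

v = 3.688 km/s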